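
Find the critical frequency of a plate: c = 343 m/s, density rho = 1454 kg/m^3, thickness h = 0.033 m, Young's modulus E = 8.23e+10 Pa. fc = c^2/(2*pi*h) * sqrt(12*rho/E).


12*rho/E = 12*1454/8.23e+10 = 2.12005e-07
sqrt(12*rho/E) = sqrt(2.12005e-07) = 0.00046044
c^2/(2*pi*h) = 343^2/(2*pi*0.033) = 567407
fc = 567407 * 0.00046044 = 261.26 Hz


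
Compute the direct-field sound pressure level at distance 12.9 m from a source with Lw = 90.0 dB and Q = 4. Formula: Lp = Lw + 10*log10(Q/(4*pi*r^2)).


4*pi*r^2 = 4*pi*12.9^2 = 2091.17 m^2
Q / (4*pi*r^2) = 4 / 2091.17 = 0.0019128
Lp = 90.0 + 10*log10(0.0019128) = 62.817 dB


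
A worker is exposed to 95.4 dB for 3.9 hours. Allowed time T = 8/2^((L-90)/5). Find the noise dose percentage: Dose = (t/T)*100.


T_allowed = 8 / 2^((95.4 - 90)/5) = 3.78423 hr
Dose = 3.9 / 3.78423 * 100 = 103.06 %


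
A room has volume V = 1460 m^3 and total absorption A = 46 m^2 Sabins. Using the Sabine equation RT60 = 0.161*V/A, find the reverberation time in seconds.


RT60 = 0.161 * 1460 / 46 = 5.11 s


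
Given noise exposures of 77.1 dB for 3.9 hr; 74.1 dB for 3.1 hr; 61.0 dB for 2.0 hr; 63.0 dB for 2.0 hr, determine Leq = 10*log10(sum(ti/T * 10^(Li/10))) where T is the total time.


T_total = 3.9 + 3.1 + 2.0 + 2.0 = 11.0 hr
(3.9/11.0) * 10^(77.1/10) = 1.81833e+07
(3.1/11.0) * 10^(74.1/10) = 7.24384e+06
(2.0/11.0) * 10^(61.0/10) = 228896
(2.0/11.0) * 10^(63.0/10) = 362775
Sum = 1.81833e+07 + 7.24384e+06 + 228896 + 362775 = 2.60188e+07
Leq = 10*log10(2.60188e+07) = 74.153 dB


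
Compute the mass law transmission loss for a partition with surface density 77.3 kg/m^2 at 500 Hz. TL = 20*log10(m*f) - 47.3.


m * f = 77.3 * 500 = 38650
20*log10(38650) = 91.743 dB
TL = 91.743 - 47.3 = 44.443 dB


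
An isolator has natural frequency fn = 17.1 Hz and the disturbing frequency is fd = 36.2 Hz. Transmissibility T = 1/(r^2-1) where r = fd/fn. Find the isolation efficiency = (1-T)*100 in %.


r = 36.2 / 17.1 = 2.11696
r^2 - 1 = 2.11696^2 - 1 = 3.48152
T = 1/3.48152 = 0.287231
Efficiency = (1 - 0.287231)*100 = 71.277 %


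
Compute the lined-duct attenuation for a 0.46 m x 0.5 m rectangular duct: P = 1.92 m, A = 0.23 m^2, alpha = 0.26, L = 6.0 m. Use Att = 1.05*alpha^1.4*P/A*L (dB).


alpha^1.4 = 0.26^1.4 = 0.151692
Attenuation rate = 1.05 * alpha^1.4 * P / A
= 1.05 * 0.151692 * 1.92 / 0.23 = 1.32961 dB/m
Total Att = 1.32961 * 6.0 = 7.9777 dB


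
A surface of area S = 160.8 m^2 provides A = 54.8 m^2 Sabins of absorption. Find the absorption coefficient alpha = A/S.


Absorption coefficient = absorbed power / incident power
alpha = A / S = 54.8 / 160.8 = 0.3408


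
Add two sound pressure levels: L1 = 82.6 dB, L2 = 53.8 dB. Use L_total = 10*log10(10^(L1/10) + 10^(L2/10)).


10^(82.6/10) = 1.8197e+08
10^(53.8/10) = 239883
Sum = 1.8197e+08 + 239883 = 1.8221e+08
L_total = 10*log10(1.8221e+08) = 82.606 dB


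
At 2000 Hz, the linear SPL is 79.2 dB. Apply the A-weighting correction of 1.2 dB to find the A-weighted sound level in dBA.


A-weighting table: 2000 Hz -> 1.2 dB correction
SPL_A = SPL + correction = 79.2 + (1.2) = 80.4 dBA


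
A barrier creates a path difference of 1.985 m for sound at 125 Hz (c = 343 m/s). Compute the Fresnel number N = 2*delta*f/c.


N = 2*delta*f/c = 2*delta/lambda, where lambda = c/f
lambda = 343 / 125 = 2.744 m
N = 2 * 1.985 / 2.744 = 1.4468


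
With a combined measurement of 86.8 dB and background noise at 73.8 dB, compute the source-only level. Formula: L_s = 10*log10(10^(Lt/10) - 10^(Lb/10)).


10^(86.8/10) = 4.7863e+08
10^(73.8/10) = 2.39883e+07
Difference = 4.7863e+08 - 2.39883e+07 = 4.54642e+08
L_source = 10*log10(4.54642e+08) = 86.577 dB


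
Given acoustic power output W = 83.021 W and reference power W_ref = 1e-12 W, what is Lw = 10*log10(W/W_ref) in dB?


W / W_ref = 83.021 / 1e-12 = 8.3021e+13
Lw = 10 * log10(8.3021e+13) = 139.19 dB


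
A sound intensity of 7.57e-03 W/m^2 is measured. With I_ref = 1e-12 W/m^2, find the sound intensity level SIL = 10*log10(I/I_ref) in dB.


I / I_ref = 7.57e-03 / 1e-12 = 7.57e+09
SIL = 10 * log10(7.57e+09) = 98.791 dB


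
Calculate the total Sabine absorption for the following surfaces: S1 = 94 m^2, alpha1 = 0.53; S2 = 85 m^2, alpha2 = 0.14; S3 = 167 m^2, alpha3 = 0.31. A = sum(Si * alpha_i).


94 * 0.53 = 49.82
85 * 0.14 = 11.9
167 * 0.31 = 51.77
A_total = 49.82 + 11.9 + 51.77 = 113.49 m^2


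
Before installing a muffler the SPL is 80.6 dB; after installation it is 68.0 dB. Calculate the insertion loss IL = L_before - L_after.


Insertion loss = SPL without muffler - SPL with muffler
IL = 80.6 - 68.0 = 12.6 dB


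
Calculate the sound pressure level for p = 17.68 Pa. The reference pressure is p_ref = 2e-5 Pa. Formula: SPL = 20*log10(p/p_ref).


p / p_ref = 17.68 / 2e-5 = 884000
SPL = 20 * log10(884000) = 118.93 dB


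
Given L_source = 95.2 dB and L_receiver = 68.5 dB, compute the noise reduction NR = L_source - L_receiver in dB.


NR = L_source - L_receiver (difference between source and receiving room levels)
NR = 95.2 - 68.5 = 26.7 dB


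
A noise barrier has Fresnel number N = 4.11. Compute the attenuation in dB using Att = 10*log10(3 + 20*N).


3 + 20*N = 3 + 20*4.11 = 85.2
Att = 10*log10(85.2) = 19.304 dB


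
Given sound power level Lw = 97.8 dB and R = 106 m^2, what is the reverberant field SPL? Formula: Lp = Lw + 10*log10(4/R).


4/R = 4/106 = 0.0377358
Lp = 97.8 + 10*log10(0.0377358) = 83.568 dB


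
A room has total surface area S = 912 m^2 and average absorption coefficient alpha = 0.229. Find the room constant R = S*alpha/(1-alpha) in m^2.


R = 912 * 0.229 / (1 - 0.229) = 270.88 m^2


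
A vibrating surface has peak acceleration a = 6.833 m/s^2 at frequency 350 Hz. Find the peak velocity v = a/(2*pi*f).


omega = 2*pi*f = 2*pi*350 = 2199.11 rad/s
v = a / omega = 6.833 / 2199.11 = 0.0031072 m/s


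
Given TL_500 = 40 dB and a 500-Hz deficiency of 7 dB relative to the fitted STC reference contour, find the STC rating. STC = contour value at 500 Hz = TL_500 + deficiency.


By ASTM E413, STC = value of the fitted reference contour at 500 Hz.
Contour value at 500 Hz = TL_500 + deficiency = 40 + 7 = 47
STC = 47


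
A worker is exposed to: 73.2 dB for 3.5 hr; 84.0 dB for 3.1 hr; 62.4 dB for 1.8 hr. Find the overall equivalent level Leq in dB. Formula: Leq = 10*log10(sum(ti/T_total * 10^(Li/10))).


T_total = 3.5 + 3.1 + 1.8 = 8.4 hr
(3.5/8.4) * 10^(73.2/10) = 8.7054e+06
(3.1/8.4) * 10^(84.0/10) = 9.27006e+07
(1.8/8.4) * 10^(62.4/10) = 372386
Sum = 8.7054e+06 + 9.27006e+07 + 372386 = 1.01778e+08
Leq = 10*log10(1.01778e+08) = 80.077 dB


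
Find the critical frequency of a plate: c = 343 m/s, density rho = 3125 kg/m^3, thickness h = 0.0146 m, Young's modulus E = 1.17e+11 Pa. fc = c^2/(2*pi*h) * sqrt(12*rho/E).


12*rho/E = 12*3125/1.17e+11 = 3.20513e-07
sqrt(12*rho/E) = sqrt(3.20513e-07) = 0.000566139
c^2/(2*pi*h) = 343^2/(2*pi*0.0146) = 1.28249e+06
fc = 1.28249e+06 * 0.000566139 = 726.07 Hz


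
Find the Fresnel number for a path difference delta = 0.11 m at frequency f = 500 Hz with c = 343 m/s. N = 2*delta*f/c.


N = 2*delta*f/c = 2*delta/lambda, where lambda = c/f
lambda = 343 / 500 = 0.686 m
N = 2 * 0.11 / 0.686 = 0.3207


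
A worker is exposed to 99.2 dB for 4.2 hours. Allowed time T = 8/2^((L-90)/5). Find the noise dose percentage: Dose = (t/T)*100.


T_allowed = 8 / 2^((99.2 - 90)/5) = 2.23457 hr
Dose = 4.2 / 2.23457 * 100 = 187.96 %


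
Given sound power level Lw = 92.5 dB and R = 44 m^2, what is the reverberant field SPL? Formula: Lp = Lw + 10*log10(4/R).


4/R = 4/44 = 0.0909091
Lp = 92.5 + 10*log10(0.0909091) = 82.086 dB


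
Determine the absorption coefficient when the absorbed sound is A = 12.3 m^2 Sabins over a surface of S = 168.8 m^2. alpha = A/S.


Absorption coefficient = absorbed power / incident power
alpha = A / S = 12.3 / 168.8 = 0.072867


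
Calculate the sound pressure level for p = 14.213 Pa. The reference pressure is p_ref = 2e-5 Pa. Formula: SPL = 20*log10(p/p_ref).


p / p_ref = 14.213 / 2e-5 = 710650
SPL = 20 * log10(710650) = 117.03 dB


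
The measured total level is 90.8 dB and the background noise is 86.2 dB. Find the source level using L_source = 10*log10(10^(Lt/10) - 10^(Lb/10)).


10^(90.8/10) = 1.20226e+09
10^(86.2/10) = 4.16869e+08
Difference = 1.20226e+09 - 4.16869e+08 = 7.85391e+08
L_source = 10*log10(7.85391e+08) = 88.951 dB


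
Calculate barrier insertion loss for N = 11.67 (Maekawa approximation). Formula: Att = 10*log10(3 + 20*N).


3 + 20*N = 3 + 20*11.67 = 236.4
Att = 10*log10(236.4) = 23.736 dB


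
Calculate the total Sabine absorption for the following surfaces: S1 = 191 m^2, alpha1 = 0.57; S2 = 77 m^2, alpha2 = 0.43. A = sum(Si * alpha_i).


191 * 0.57 = 108.87
77 * 0.43 = 33.11
A_total = 108.87 + 33.11 = 141.98 m^2


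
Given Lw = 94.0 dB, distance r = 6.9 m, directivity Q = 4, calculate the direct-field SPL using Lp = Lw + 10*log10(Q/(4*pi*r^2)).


4*pi*r^2 = 4*pi*6.9^2 = 598.285 m^2
Q / (4*pi*r^2) = 4 / 598.285 = 0.00668578
Lp = 94.0 + 10*log10(0.00668578) = 72.252 dB


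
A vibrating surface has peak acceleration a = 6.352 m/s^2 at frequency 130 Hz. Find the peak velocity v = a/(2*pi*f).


omega = 2*pi*f = 2*pi*130 = 816.814 rad/s
v = a / omega = 6.352 / 816.814 = 0.0077766 m/s


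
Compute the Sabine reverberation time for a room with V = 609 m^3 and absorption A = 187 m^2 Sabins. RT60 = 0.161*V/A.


RT60 = 0.161 * 609 / 187 = 0.52433 s


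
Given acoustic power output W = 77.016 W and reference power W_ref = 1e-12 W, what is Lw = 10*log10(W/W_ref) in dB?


W / W_ref = 77.016 / 1e-12 = 7.7016e+13
Lw = 10 * log10(7.7016e+13) = 138.87 dB


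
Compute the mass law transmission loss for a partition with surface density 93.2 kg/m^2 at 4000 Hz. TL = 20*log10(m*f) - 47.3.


m * f = 93.2 * 4000 = 372800
20*log10(372800) = 111.43 dB
TL = 111.43 - 47.3 = 64.13 dB


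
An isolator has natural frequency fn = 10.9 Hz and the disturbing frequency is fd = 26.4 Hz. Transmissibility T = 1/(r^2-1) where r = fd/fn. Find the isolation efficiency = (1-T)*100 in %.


r = 26.4 / 10.9 = 2.42202
r^2 - 1 = 2.42202^2 - 1 = 4.86618
T = 1/4.86618 = 0.2055
Efficiency = (1 - 0.2055)*100 = 79.45 %


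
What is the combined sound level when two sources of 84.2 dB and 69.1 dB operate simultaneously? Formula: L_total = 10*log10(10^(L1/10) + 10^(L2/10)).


10^(84.2/10) = 2.63027e+08
10^(69.1/10) = 8.12831e+06
Sum = 2.63027e+08 + 8.12831e+06 = 2.71155e+08
L_total = 10*log10(2.71155e+08) = 84.332 dB


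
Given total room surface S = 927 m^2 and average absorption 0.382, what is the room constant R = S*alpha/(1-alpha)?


R = 927 * 0.382 / (1 - 0.382) = 573 m^2


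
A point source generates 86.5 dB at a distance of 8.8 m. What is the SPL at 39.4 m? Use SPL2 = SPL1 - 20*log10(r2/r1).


r2/r1 = 39.4/8.8 = 4.47727
Correction = 20*log10(4.47727) = 13.0203 dB
SPL2 = 86.5 - 13.0203 = 73.48 dB


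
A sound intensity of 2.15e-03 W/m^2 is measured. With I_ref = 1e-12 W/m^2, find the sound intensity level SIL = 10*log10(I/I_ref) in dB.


I / I_ref = 2.15e-03 / 1e-12 = 2.15e+09
SIL = 10 * log10(2.15e+09) = 93.324 dB


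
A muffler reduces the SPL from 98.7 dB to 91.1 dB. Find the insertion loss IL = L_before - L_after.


Insertion loss = SPL without muffler - SPL with muffler
IL = 98.7 - 91.1 = 7.6 dB


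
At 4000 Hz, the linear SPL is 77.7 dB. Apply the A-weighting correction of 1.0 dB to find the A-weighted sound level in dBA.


A-weighting table: 4000 Hz -> 1.0 dB correction
SPL_A = SPL + correction = 77.7 + (1.0) = 78.7 dBA


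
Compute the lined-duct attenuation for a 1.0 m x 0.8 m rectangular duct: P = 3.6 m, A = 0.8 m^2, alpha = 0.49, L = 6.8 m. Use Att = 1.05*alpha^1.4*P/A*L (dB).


alpha^1.4 = 0.49^1.4 = 0.368362
Attenuation rate = 1.05 * alpha^1.4 * P / A
= 1.05 * 0.368362 * 3.6 / 0.8 = 1.74051 dB/m
Total Att = 1.74051 * 6.8 = 11.835 dB


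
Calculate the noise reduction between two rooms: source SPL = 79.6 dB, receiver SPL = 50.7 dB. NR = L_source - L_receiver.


NR = L_source - L_receiver (difference between source and receiving room levels)
NR = 79.6 - 50.7 = 28.9 dB


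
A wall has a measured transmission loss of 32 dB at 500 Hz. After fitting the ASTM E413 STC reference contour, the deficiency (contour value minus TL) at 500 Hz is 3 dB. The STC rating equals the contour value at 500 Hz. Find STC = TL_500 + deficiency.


By ASTM E413, STC = value of the fitted reference contour at 500 Hz.
Contour value at 500 Hz = TL_500 + deficiency = 32 + 3 = 35
STC = 35


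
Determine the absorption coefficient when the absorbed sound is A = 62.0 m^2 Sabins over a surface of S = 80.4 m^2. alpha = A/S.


Absorption coefficient = absorbed power / incident power
alpha = A / S = 62.0 / 80.4 = 0.77114


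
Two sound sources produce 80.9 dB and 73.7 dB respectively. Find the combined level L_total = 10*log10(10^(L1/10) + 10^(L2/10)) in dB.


10^(80.9/10) = 1.23027e+08
10^(73.7/10) = 2.34423e+07
Sum = 1.23027e+08 + 2.34423e+07 = 1.46469e+08
L_total = 10*log10(1.46469e+08) = 81.657 dB


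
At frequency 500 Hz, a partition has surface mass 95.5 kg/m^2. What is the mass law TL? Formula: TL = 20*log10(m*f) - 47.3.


m * f = 95.5 * 500 = 47750
20*log10(47750) = 93.5795 dB
TL = 93.5795 - 47.3 = 46.279 dB


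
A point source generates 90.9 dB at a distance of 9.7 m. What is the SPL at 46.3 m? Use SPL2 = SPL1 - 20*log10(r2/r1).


r2/r1 = 46.3/9.7 = 4.7732
Correction = 20*log10(4.7732) = 13.5762 dB
SPL2 = 90.9 - 13.5762 = 77.324 dB


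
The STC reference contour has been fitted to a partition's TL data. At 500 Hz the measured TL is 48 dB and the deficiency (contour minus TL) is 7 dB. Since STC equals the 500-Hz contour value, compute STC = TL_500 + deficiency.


By ASTM E413, STC = value of the fitted reference contour at 500 Hz.
Contour value at 500 Hz = TL_500 + deficiency = 48 + 7 = 55
STC = 55


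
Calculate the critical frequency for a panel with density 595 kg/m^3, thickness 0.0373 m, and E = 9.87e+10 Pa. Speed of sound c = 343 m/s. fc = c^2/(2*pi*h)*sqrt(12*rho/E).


12*rho/E = 12*595/9.87e+10 = 7.23404e-08
sqrt(12*rho/E) = sqrt(7.23404e-08) = 0.000268962
c^2/(2*pi*h) = 343^2/(2*pi*0.0373) = 501995
fc = 501995 * 0.000268962 = 135.02 Hz


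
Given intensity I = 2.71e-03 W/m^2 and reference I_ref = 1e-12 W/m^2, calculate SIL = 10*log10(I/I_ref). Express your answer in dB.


I / I_ref = 2.71e-03 / 1e-12 = 2.71e+09
SIL = 10 * log10(2.71e+09) = 94.33 dB


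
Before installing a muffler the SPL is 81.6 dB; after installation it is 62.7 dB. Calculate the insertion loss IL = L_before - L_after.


Insertion loss = SPL without muffler - SPL with muffler
IL = 81.6 - 62.7 = 18.9 dB


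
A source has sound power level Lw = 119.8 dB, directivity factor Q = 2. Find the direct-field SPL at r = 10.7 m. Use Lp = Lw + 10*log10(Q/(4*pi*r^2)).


4*pi*r^2 = 4*pi*10.7^2 = 1438.72 m^2
Q / (4*pi*r^2) = 2 / 1438.72 = 0.00139012
Lp = 119.8 + 10*log10(0.00139012) = 91.231 dB


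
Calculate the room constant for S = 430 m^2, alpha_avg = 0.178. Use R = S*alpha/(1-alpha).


R = 430 * 0.178 / (1 - 0.178) = 93.114 m^2


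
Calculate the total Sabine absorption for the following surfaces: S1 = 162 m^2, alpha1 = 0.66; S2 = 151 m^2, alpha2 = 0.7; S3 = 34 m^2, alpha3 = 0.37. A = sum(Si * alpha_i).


162 * 0.66 = 106.92
151 * 0.7 = 105.7
34 * 0.37 = 12.58
A_total = 106.92 + 105.7 + 12.58 = 225.2 m^2


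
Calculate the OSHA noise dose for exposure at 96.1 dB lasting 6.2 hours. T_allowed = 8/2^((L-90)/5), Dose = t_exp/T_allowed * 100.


T_allowed = 8 / 2^((96.1 - 90)/5) = 3.43426 hr
Dose = 6.2 / 3.43426 * 100 = 180.53 %


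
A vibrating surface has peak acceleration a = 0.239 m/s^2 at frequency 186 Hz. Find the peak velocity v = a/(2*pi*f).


omega = 2*pi*f = 2*pi*186 = 1168.67 rad/s
v = a / omega = 0.239 / 1168.67 = 0.00020451 m/s


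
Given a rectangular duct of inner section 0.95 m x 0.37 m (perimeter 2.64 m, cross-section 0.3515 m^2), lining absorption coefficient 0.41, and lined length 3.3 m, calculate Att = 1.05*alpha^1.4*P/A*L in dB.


alpha^1.4 = 0.41^1.4 = 0.28701
Attenuation rate = 1.05 * alpha^1.4 * P / A
= 1.05 * 0.28701 * 2.64 / 0.3515 = 2.26342 dB/m
Total Att = 2.26342 * 3.3 = 7.4693 dB


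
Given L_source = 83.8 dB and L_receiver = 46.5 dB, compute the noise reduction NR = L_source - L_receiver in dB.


NR = L_source - L_receiver (difference between source and receiving room levels)
NR = 83.8 - 46.5 = 37.3 dB


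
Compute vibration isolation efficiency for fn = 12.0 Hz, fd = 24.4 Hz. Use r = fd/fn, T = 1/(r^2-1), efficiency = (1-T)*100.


r = 24.4 / 12.0 = 2.03333
r^2 - 1 = 2.03333^2 - 1 = 3.13443
T = 1/3.13443 = 0.319037
Efficiency = (1 - 0.319037)*100 = 68.096 %


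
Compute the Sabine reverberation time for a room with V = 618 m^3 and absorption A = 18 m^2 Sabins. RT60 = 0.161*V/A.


RT60 = 0.161 * 618 / 18 = 5.5277 s


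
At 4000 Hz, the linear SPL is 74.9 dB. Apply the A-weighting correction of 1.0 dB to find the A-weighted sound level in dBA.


A-weighting table: 4000 Hz -> 1.0 dB correction
SPL_A = SPL + correction = 74.9 + (1.0) = 75.9 dBA


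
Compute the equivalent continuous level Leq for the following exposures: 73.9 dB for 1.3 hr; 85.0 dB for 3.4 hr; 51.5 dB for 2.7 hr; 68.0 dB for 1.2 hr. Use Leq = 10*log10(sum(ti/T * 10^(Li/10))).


T_total = 1.3 + 3.4 + 2.7 + 1.2 = 8.6 hr
(1.3/8.6) * 10^(73.9/10) = 3.71061e+06
(3.4/8.6) * 10^(85.0/10) = 1.2502e+08
(2.7/8.6) * 10^(51.5/10) = 44347.1
(1.2/8.6) * 10^(68.0/10) = 880406
Sum = 3.71061e+06 + 1.2502e+08 + 44347.1 + 880406 = 1.29655e+08
Leq = 10*log10(1.29655e+08) = 81.128 dB


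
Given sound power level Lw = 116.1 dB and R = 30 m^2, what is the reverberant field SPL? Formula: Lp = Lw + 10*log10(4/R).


4/R = 4/30 = 0.133333
Lp = 116.1 + 10*log10(0.133333) = 107.35 dB


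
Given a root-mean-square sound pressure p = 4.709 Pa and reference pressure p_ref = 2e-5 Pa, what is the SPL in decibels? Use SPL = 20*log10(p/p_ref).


p / p_ref = 4.709 / 2e-5 = 235450
SPL = 20 * log10(235450) = 107.44 dB


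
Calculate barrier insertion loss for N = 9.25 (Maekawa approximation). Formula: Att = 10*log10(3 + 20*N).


3 + 20*N = 3 + 20*9.25 = 188
Att = 10*log10(188) = 22.742 dB


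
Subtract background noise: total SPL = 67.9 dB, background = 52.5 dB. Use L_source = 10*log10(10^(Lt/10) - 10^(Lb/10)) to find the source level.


10^(67.9/10) = 6.16595e+06
10^(52.5/10) = 177828
Difference = 6.16595e+06 - 177828 = 5.98812e+06
L_source = 10*log10(5.98812e+06) = 67.773 dB


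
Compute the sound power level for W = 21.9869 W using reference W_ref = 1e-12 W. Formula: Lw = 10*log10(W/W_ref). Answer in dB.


W / W_ref = 21.9869 / 1e-12 = 2.19869e+13
Lw = 10 * log10(2.19869e+13) = 133.42 dB


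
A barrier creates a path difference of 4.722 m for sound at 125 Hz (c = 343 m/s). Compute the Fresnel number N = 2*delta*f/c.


N = 2*delta*f/c = 2*delta/lambda, where lambda = c/f
lambda = 343 / 125 = 2.744 m
N = 2 * 4.722 / 2.744 = 3.4417


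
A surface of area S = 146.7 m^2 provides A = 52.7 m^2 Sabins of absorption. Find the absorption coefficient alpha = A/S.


Absorption coefficient = absorbed power / incident power
alpha = A / S = 52.7 / 146.7 = 0.35924


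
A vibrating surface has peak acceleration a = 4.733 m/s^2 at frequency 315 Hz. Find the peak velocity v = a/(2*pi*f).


omega = 2*pi*f = 2*pi*315 = 1979.2 rad/s
v = a / omega = 4.733 / 1979.2 = 0.0023914 m/s


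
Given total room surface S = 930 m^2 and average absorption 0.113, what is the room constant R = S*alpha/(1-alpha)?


R = 930 * 0.113 / (1 - 0.113) = 118.48 m^2


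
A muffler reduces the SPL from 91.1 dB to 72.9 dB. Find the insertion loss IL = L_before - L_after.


Insertion loss = SPL without muffler - SPL with muffler
IL = 91.1 - 72.9 = 18.2 dB


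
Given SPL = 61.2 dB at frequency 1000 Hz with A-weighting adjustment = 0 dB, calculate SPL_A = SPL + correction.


A-weighting table: 1000 Hz -> 0 dB correction
SPL_A = SPL + correction = 61.2 + (0) = 61.2 dBA


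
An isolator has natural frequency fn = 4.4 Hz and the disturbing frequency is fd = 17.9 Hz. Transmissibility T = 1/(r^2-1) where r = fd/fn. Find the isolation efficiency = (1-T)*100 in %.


r = 17.9 / 4.4 = 4.06818
r^2 - 1 = 4.06818^2 - 1 = 15.5501
T = 1/15.5501 = 0.0643083
Efficiency = (1 - 0.0643083)*100 = 93.569 %


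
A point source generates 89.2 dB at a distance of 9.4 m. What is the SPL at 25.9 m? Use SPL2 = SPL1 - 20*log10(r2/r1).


r2/r1 = 25.9/9.4 = 2.75532
Correction = 20*log10(2.75532) = 8.80344 dB
SPL2 = 89.2 - 8.80344 = 80.397 dB


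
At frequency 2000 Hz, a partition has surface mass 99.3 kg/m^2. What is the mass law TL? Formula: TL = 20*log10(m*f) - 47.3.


m * f = 99.3 * 2000 = 198600
20*log10(198600) = 105.96 dB
TL = 105.96 - 47.3 = 58.66 dB


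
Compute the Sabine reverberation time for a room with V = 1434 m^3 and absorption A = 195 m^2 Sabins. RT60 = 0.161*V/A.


RT60 = 0.161 * 1434 / 195 = 1.184 s


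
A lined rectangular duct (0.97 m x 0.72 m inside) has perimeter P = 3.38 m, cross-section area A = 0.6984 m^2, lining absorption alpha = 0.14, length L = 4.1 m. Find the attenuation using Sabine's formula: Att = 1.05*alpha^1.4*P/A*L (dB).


alpha^1.4 = 0.14^1.4 = 0.0637645
Attenuation rate = 1.05 * alpha^1.4 * P / A
= 1.05 * 0.0637645 * 3.38 / 0.6984 = 0.324027 dB/m
Total Att = 0.324027 * 4.1 = 1.3285 dB


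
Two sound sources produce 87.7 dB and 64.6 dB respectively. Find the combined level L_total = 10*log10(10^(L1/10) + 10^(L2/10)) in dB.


10^(87.7/10) = 5.88844e+08
10^(64.6/10) = 2.88403e+06
Sum = 5.88844e+08 + 2.88403e+06 = 5.91728e+08
L_total = 10*log10(5.91728e+08) = 87.721 dB


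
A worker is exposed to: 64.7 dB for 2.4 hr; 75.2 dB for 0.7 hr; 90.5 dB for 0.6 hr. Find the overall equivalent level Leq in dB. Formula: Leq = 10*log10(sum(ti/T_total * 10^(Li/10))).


T_total = 2.4 + 0.7 + 0.6 = 3.7 hr
(2.4/3.7) * 10^(64.7/10) = 1.9143e+06
(0.7/3.7) * 10^(75.2/10) = 6.26464e+06
(0.6/3.7) * 10^(90.5/10) = 1.81949e+08
Sum = 1.9143e+06 + 6.26464e+06 + 1.81949e+08 = 1.90128e+08
Leq = 10*log10(1.90128e+08) = 82.79 dB


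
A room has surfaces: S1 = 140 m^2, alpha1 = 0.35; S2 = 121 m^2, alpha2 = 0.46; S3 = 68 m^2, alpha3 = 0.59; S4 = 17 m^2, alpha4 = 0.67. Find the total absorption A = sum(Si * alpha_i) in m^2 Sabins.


140 * 0.35 = 49
121 * 0.46 = 55.66
68 * 0.59 = 40.12
17 * 0.67 = 11.39
A_total = 49 + 55.66 + 40.12 + 11.39 = 156.17 m^2


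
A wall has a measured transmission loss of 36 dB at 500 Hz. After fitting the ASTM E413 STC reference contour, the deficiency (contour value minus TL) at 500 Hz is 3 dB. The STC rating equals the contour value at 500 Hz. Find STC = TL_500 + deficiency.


By ASTM E413, STC = value of the fitted reference contour at 500 Hz.
Contour value at 500 Hz = TL_500 + deficiency = 36 + 3 = 39
STC = 39


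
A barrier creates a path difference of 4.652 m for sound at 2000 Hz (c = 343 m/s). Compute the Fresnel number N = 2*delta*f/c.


N = 2*delta*f/c = 2*delta/lambda, where lambda = c/f
lambda = 343 / 2000 = 0.1715 m
N = 2 * 4.652 / 0.1715 = 54.251


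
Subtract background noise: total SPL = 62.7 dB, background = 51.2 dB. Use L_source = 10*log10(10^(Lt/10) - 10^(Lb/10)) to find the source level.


10^(62.7/10) = 1.86209e+06
10^(51.2/10) = 131826
Difference = 1.86209e+06 - 131826 = 1.73026e+06
L_source = 10*log10(1.73026e+06) = 62.381 dB


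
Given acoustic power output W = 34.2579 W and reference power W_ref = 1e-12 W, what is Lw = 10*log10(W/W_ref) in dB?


W / W_ref = 34.2579 / 1e-12 = 3.42579e+13
Lw = 10 * log10(3.42579e+13) = 135.35 dB


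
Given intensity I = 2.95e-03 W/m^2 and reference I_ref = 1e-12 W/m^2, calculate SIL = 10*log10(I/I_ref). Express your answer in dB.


I / I_ref = 2.95e-03 / 1e-12 = 2.95e+09
SIL = 10 * log10(2.95e+09) = 94.698 dB


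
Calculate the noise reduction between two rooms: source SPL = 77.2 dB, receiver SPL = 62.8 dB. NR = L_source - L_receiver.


NR = L_source - L_receiver (difference between source and receiving room levels)
NR = 77.2 - 62.8 = 14.4 dB


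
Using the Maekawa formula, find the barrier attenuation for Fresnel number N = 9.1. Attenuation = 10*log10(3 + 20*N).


3 + 20*N = 3 + 20*9.1 = 185
Att = 10*log10(185) = 22.672 dB


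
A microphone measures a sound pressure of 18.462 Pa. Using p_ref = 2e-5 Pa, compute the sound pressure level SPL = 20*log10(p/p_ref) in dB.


p / p_ref = 18.462 / 2e-5 = 923100
SPL = 20 * log10(923100) = 119.3 dB


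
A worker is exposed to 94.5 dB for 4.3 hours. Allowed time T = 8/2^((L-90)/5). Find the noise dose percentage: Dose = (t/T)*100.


T_allowed = 8 / 2^((94.5 - 90)/5) = 4.28709 hr
Dose = 4.3 / 4.28709 * 100 = 100.3 %


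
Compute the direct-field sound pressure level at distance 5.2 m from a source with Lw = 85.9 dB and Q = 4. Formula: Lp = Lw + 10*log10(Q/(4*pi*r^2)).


4*pi*r^2 = 4*pi*5.2^2 = 339.795 m^2
Q / (4*pi*r^2) = 4 / 339.795 = 0.0117718
Lp = 85.9 + 10*log10(0.0117718) = 66.608 dB


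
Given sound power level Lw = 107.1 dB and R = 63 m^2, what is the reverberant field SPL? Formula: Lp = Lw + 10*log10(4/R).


4/R = 4/63 = 0.0634921
Lp = 107.1 + 10*log10(0.0634921) = 95.127 dB


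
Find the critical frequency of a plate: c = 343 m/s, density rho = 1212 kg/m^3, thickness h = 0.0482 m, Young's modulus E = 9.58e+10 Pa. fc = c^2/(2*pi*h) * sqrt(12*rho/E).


12*rho/E = 12*1212/9.58e+10 = 1.51816e-07
sqrt(12*rho/E) = sqrt(1.51816e-07) = 0.000389636
c^2/(2*pi*h) = 343^2/(2*pi*0.0482) = 388473
fc = 388473 * 0.000389636 = 151.36 Hz


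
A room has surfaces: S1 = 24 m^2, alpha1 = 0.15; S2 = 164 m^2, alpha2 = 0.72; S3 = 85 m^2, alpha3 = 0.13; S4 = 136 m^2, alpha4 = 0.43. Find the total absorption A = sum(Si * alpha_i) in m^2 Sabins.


24 * 0.15 = 3.6
164 * 0.72 = 118.08
85 * 0.13 = 11.05
136 * 0.43 = 58.48
A_total = 3.6 + 118.08 + 11.05 + 58.48 = 191.21 m^2


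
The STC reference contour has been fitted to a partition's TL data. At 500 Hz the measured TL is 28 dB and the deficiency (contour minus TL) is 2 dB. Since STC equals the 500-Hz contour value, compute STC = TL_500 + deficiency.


By ASTM E413, STC = value of the fitted reference contour at 500 Hz.
Contour value at 500 Hz = TL_500 + deficiency = 28 + 2 = 30
STC = 30


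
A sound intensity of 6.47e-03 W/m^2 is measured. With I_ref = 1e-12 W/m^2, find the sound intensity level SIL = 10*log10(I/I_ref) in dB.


I / I_ref = 6.47e-03 / 1e-12 = 6.47e+09
SIL = 10 * log10(6.47e+09) = 98.109 dB


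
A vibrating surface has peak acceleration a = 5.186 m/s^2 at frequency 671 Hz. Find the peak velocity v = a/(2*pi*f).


omega = 2*pi*f = 2*pi*671 = 4216.02 rad/s
v = a / omega = 5.186 / 4216.02 = 0.0012301 m/s


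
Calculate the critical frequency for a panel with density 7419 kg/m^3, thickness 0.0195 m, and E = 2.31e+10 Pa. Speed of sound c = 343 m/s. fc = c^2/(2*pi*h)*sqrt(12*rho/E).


12*rho/E = 12*7419/2.31e+10 = 3.85403e-06
sqrt(12*rho/E) = sqrt(3.85403e-06) = 0.00196317
c^2/(2*pi*h) = 343^2/(2*pi*0.0195) = 960227
fc = 960227 * 0.00196317 = 1885.1 Hz


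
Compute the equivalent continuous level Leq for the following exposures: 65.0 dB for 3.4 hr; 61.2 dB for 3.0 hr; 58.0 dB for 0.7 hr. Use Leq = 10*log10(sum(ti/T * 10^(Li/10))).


T_total = 3.4 + 3.0 + 0.7 = 7.1 hr
(3.4/7.1) * 10^(65.0/10) = 1.51433e+06
(3.0/7.1) * 10^(61.2/10) = 557010
(0.7/7.1) * 10^(58.0/10) = 62207.1
Sum = 1.51433e+06 + 557010 + 62207.1 = 2.13355e+06
Leq = 10*log10(2.13355e+06) = 63.291 dB


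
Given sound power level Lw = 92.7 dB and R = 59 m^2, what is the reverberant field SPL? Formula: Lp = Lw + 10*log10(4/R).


4/R = 4/59 = 0.0677966
Lp = 92.7 + 10*log10(0.0677966) = 81.012 dB


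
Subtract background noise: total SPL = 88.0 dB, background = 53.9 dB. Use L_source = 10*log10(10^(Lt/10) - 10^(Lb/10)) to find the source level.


10^(88.0/10) = 6.30957e+08
10^(53.9/10) = 245471
Difference = 6.30957e+08 - 245471 = 6.30712e+08
L_source = 10*log10(6.30712e+08) = 87.998 dB


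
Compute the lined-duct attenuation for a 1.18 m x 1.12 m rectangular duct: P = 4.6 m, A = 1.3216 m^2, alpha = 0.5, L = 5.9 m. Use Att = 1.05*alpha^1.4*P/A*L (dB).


alpha^1.4 = 0.5^1.4 = 0.378929
Attenuation rate = 1.05 * alpha^1.4 * P / A
= 1.05 * 0.378929 * 4.6 / 1.3216 = 1.38486 dB/m
Total Att = 1.38486 * 5.9 = 8.1707 dB


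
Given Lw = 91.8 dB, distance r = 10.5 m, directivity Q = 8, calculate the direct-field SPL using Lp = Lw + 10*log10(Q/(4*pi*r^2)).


4*pi*r^2 = 4*pi*10.5^2 = 1385.44 m^2
Q / (4*pi*r^2) = 8 / 1385.44 = 0.00577434
Lp = 91.8 + 10*log10(0.00577434) = 69.415 dB


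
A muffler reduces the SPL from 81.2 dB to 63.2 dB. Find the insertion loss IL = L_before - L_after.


Insertion loss = SPL without muffler - SPL with muffler
IL = 81.2 - 63.2 = 18 dB


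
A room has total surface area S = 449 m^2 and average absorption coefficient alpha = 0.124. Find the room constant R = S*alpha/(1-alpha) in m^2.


R = 449 * 0.124 / (1 - 0.124) = 63.557 m^2


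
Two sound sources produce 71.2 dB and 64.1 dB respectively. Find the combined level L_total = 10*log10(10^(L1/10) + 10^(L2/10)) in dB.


10^(71.2/10) = 1.31826e+07
10^(64.1/10) = 2.5704e+06
Sum = 1.31826e+07 + 2.5704e+06 = 1.5753e+07
L_total = 10*log10(1.5753e+07) = 71.974 dB


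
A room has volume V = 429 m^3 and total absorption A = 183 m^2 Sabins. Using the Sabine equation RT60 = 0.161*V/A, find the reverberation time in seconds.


RT60 = 0.161 * 429 / 183 = 0.37743 s


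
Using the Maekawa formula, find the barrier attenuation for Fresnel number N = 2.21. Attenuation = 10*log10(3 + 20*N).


3 + 20*N = 3 + 20*2.21 = 47.2
Att = 10*log10(47.2) = 16.739 dB


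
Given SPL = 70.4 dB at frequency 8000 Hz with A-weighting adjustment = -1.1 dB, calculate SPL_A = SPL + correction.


A-weighting table: 8000 Hz -> -1.1 dB correction
SPL_A = SPL + correction = 70.4 + (-1.1) = 69.3 dBA


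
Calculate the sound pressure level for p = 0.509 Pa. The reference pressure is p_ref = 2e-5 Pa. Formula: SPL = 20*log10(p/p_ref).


p / p_ref = 0.509 / 2e-5 = 25450
SPL = 20 * log10(25450) = 88.114 dB


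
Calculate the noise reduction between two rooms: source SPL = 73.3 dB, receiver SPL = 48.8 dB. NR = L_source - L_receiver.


NR = L_source - L_receiver (difference between source and receiving room levels)
NR = 73.3 - 48.8 = 24.5 dB


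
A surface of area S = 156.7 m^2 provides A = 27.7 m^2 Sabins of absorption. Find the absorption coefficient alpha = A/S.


Absorption coefficient = absorbed power / incident power
alpha = A / S = 27.7 / 156.7 = 0.17677


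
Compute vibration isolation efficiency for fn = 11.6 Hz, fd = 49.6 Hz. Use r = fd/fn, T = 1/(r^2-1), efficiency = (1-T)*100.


r = 49.6 / 11.6 = 4.27586
r^2 - 1 = 4.27586^2 - 1 = 17.283
T = 1/17.283 = 0.0578603
Efficiency = (1 - 0.0578603)*100 = 94.214 %


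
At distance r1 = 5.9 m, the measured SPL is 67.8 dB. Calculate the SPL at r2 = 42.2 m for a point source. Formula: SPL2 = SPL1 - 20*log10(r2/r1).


r2/r1 = 42.2/5.9 = 7.15254
Correction = 20*log10(7.15254) = 17.0892 dB
SPL2 = 67.8 - 17.0892 = 50.711 dB


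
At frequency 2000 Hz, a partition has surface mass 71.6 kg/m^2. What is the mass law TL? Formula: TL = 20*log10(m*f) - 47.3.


m * f = 71.6 * 2000 = 143200
20*log10(143200) = 103.119 dB
TL = 103.119 - 47.3 = 55.819 dB


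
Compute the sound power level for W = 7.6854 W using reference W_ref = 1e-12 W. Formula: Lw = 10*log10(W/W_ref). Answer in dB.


W / W_ref = 7.6854 / 1e-12 = 7.6854e+12
Lw = 10 * log10(7.6854e+12) = 128.86 dB


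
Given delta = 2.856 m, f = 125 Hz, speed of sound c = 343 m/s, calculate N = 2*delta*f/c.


N = 2*delta*f/c = 2*delta/lambda, where lambda = c/f
lambda = 343 / 125 = 2.744 m
N = 2 * 2.856 / 2.744 = 2.0816


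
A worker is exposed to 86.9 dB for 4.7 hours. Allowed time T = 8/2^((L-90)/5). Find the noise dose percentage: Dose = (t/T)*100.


T_allowed = 8 / 2^((86.9 - 90)/5) = 12.295 hr
Dose = 4.7 / 12.295 * 100 = 38.227 %


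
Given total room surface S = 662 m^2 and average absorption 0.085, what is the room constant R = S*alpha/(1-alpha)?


R = 662 * 0.085 / (1 - 0.085) = 61.497 m^2


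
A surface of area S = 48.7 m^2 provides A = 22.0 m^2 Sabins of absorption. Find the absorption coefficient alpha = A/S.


Absorption coefficient = absorbed power / incident power
alpha = A / S = 22.0 / 48.7 = 0.45175


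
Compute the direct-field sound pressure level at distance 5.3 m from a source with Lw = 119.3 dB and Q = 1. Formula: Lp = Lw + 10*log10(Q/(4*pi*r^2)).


4*pi*r^2 = 4*pi*5.3^2 = 352.989 m^2
Q / (4*pi*r^2) = 1 / 352.989 = 0.00283295
Lp = 119.3 + 10*log10(0.00283295) = 93.822 dB


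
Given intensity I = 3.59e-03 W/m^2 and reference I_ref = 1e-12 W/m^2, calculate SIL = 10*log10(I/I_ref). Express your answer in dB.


I / I_ref = 3.59e-03 / 1e-12 = 3.59e+09
SIL = 10 * log10(3.59e+09) = 95.551 dB


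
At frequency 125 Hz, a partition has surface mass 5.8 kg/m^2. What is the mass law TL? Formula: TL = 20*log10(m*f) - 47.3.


m * f = 5.8 * 125 = 725
20*log10(725) = 57.2068 dB
TL = 57.2068 - 47.3 = 9.9068 dB


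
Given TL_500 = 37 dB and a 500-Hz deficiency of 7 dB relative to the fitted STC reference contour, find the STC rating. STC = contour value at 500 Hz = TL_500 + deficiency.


By ASTM E413, STC = value of the fitted reference contour at 500 Hz.
Contour value at 500 Hz = TL_500 + deficiency = 37 + 7 = 44
STC = 44


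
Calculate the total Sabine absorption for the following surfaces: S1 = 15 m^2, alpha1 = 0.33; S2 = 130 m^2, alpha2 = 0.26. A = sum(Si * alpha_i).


15 * 0.33 = 4.95
130 * 0.26 = 33.8
A_total = 4.95 + 33.8 = 38.75 m^2


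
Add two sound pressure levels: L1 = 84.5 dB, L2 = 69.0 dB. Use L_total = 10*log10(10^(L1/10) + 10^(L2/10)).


10^(84.5/10) = 2.81838e+08
10^(69.0/10) = 7.94328e+06
Sum = 2.81838e+08 + 7.94328e+06 = 2.89781e+08
L_total = 10*log10(2.89781e+08) = 84.621 dB


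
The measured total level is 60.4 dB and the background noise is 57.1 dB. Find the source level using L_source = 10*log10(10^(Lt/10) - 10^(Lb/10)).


10^(60.4/10) = 1.09648e+06
10^(57.1/10) = 512861
Difference = 1.09648e+06 - 512861 = 583619
L_source = 10*log10(583619) = 57.661 dB


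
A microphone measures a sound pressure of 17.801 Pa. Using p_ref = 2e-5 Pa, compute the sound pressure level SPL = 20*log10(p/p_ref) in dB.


p / p_ref = 17.801 / 2e-5 = 890050
SPL = 20 * log10(890050) = 118.99 dB


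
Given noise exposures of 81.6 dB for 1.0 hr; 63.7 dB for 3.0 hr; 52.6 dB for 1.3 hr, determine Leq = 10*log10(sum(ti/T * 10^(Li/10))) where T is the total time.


T_total = 1.0 + 3.0 + 1.3 = 5.3 hr
(1.0/5.3) * 10^(81.6/10) = 2.72724e+07
(3.0/5.3) * 10^(63.7/10) = 1.32692e+06
(1.3/5.3) * 10^(52.6/10) = 44634.2
Sum = 2.72724e+07 + 1.32692e+06 + 44634.2 = 2.8644e+07
Leq = 10*log10(2.8644e+07) = 74.57 dB


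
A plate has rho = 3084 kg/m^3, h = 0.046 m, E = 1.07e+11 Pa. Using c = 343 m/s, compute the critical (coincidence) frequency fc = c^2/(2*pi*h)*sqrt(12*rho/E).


12*rho/E = 12*3084/1.07e+11 = 3.45869e-07
sqrt(12*rho/E) = sqrt(3.45869e-07) = 0.000588106
c^2/(2*pi*h) = 343^2/(2*pi*0.046) = 407053
fc = 407053 * 0.000588106 = 239.39 Hz


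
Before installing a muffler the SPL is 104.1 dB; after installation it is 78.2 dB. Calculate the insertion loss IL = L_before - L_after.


Insertion loss = SPL without muffler - SPL with muffler
IL = 104.1 - 78.2 = 25.9 dB


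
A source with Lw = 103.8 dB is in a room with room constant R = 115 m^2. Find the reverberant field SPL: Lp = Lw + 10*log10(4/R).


4/R = 4/115 = 0.0347826
Lp = 103.8 + 10*log10(0.0347826) = 89.214 dB


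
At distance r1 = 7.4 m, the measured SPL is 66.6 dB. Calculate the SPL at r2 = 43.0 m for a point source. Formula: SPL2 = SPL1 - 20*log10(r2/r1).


r2/r1 = 43.0/7.4 = 5.81081
Correction = 20*log10(5.81081) = 15.2847 dB
SPL2 = 66.6 - 15.2847 = 51.315 dB


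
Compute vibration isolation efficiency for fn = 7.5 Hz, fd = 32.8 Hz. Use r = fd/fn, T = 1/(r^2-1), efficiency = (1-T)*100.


r = 32.8 / 7.5 = 4.37333
r^2 - 1 = 4.37333^2 - 1 = 18.126
T = 1/18.126 = 0.0551694
Efficiency = (1 - 0.0551694)*100 = 94.483 %


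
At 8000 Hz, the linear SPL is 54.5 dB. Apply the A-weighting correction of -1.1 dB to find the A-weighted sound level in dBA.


A-weighting table: 8000 Hz -> -1.1 dB correction
SPL_A = SPL + correction = 54.5 + (-1.1) = 53.4 dBA


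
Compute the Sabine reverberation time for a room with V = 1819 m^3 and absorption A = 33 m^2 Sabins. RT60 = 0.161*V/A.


RT60 = 0.161 * 1819 / 33 = 8.8745 s


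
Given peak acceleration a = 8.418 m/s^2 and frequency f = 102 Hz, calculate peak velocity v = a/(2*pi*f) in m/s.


omega = 2*pi*f = 2*pi*102 = 640.885 rad/s
v = a / omega = 8.418 / 640.885 = 0.013135 m/s


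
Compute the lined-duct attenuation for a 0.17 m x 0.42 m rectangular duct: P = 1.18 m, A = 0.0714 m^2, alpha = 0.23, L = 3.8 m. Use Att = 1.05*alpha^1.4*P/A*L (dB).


alpha^1.4 = 0.23^1.4 = 0.127767
Attenuation rate = 1.05 * alpha^1.4 * P / A
= 1.05 * 0.127767 * 1.18 / 0.0714 = 2.21713 dB/m
Total Att = 2.21713 * 3.8 = 8.4251 dB


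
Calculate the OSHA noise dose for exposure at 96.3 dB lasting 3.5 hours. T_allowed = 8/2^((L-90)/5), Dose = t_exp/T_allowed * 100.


T_allowed = 8 / 2^((96.3 - 90)/5) = 3.34035 hr
Dose = 3.5 / 3.34035 * 100 = 104.78 %


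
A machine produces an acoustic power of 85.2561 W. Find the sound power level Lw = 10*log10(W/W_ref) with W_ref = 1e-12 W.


W / W_ref = 85.2561 / 1e-12 = 8.52561e+13
Lw = 10 * log10(8.52561e+13) = 139.31 dB


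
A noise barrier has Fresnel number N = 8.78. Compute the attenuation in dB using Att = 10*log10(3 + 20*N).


3 + 20*N = 3 + 20*8.78 = 178.6
Att = 10*log10(178.6) = 22.519 dB


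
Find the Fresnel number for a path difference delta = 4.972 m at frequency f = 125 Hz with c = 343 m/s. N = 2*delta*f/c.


N = 2*delta*f/c = 2*delta/lambda, where lambda = c/f
lambda = 343 / 125 = 2.744 m
N = 2 * 4.972 / 2.744 = 3.6239


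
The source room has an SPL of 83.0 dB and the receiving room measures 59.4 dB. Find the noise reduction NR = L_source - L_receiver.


NR = L_source - L_receiver (difference between source and receiving room levels)
NR = 83.0 - 59.4 = 23.6 dB


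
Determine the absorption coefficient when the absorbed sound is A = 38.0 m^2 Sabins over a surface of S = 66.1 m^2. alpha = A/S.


Absorption coefficient = absorbed power / incident power
alpha = A / S = 38.0 / 66.1 = 0.57489


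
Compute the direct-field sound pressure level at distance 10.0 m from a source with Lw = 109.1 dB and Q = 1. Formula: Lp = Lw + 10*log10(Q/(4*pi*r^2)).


4*pi*r^2 = 4*pi*10.0^2 = 1256.64 m^2
Q / (4*pi*r^2) = 1 / 1256.64 = 0.000795773
Lp = 109.1 + 10*log10(0.000795773) = 78.108 dB


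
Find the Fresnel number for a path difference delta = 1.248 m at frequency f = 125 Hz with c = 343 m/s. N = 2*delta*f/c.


N = 2*delta*f/c = 2*delta/lambda, where lambda = c/f
lambda = 343 / 125 = 2.744 m
N = 2 * 1.248 / 2.744 = 0.90962


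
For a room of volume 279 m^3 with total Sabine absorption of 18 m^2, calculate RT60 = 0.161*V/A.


RT60 = 0.161 * 279 / 18 = 2.4955 s


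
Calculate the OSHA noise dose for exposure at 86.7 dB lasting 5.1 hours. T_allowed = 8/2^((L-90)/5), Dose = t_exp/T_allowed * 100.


T_allowed = 8 / 2^((86.7 - 90)/5) = 12.6407 hr
Dose = 5.1 / 12.6407 * 100 = 40.346 %


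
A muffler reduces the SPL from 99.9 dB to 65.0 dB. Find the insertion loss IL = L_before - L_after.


Insertion loss = SPL without muffler - SPL with muffler
IL = 99.9 - 65.0 = 34.9 dB
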